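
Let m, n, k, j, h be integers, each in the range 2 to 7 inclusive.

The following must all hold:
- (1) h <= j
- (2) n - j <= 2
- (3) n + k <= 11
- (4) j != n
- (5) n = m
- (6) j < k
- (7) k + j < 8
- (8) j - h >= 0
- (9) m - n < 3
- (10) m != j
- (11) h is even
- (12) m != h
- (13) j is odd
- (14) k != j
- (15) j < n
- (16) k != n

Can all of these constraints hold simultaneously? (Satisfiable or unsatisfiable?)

One satisfying assignment is m = 5, n = 5, k = 4, j = 3, h = 2.
For the less obvious constraints — constraint 2: n - j = 2; constraint 3: n + k = 9 — and the others hold by inspection.

Satisfiable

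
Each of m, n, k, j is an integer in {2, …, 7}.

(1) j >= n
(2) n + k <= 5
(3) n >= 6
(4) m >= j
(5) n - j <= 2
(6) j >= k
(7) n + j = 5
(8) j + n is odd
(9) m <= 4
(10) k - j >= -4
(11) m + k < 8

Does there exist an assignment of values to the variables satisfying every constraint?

From constraints 1 and 3: j ≥ n and n ≥ 6, so j ≥ 6. From constraints 4 and 9: j ≤ m and m ≤ 4, so j ≤ 4. But 4 < 6, so no value of j works.

Unsatisfiable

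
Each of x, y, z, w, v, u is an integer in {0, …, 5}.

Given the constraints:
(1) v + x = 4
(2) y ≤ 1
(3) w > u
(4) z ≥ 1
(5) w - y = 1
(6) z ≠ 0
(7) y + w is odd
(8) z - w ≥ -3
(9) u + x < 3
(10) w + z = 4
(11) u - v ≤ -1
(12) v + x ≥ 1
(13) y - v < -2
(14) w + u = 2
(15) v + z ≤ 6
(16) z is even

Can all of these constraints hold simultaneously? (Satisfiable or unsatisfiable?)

The assignment x = 0, y = 1, z = 2, w = 2, v = 4, u = 0 works:
  constraint 1 holds since v + x = 4.
  constraint 5 holds since w - y = 1.
  constraint 8 holds since z - w = 0.
The rest check out directly.

Satisfiable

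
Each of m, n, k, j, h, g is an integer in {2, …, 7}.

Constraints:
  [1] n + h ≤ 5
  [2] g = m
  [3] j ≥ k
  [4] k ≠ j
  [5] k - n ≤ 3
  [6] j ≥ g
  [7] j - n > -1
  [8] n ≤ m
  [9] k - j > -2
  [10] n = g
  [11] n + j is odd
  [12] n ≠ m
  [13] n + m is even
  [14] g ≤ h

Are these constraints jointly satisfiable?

Unsatisfiable

From constraints 2 and 10, n = g = m, so n = m. But constraint 12 says n ≠ m. Contradiction.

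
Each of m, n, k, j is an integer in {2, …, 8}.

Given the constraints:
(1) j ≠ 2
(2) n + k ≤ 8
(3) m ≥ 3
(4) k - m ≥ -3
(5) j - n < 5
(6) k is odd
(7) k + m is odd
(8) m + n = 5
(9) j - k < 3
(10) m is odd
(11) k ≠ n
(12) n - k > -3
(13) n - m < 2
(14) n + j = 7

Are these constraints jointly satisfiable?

Unsatisfiable

Constraint 6 makes k odd and constraint 10 makes m odd, so k + m must be even. Constraint 7 says k + m is odd — contradiction.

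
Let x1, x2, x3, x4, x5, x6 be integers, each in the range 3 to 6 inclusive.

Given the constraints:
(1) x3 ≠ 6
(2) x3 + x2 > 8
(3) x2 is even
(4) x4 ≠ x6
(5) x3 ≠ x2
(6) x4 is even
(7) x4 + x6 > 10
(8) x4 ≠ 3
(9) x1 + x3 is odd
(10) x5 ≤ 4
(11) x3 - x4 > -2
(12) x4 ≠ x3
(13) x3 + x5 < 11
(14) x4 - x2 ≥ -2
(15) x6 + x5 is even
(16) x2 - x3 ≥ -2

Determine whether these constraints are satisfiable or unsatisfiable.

Try x1 = 6, x2 = 6, x3 = 5, x4 = 6, x5 = 3, x6 = 5.
Check constraint 2: x3 + x2 = 11; constraint 7: x4 + x6 = 11; constraint 11: x3 - x4 = -1. The remaining constraints are straightforward to verify.

Satisfiable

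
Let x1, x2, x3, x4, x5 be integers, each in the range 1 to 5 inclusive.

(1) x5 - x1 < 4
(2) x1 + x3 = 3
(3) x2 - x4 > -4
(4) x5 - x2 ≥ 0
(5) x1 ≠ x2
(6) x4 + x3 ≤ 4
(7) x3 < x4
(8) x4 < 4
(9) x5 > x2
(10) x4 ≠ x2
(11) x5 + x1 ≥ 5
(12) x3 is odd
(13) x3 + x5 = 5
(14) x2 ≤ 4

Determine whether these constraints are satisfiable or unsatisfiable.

Satisfiable

The assignment x1 = 2, x2 = 1, x3 = 1, x4 = 3, x5 = 4 works:
  constraint 1 holds since x5 - x1 = 2.
  constraint 2 holds since x1 + x3 = 3.
  constraint 3 holds since x2 - x4 = -2.
The rest check out directly.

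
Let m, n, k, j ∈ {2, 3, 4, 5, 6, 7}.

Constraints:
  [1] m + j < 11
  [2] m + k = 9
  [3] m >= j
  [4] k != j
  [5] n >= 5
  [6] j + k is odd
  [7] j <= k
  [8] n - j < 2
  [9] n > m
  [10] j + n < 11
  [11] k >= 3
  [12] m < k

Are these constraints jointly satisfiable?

Satisfiable

Try m = 4, n = 5, k = 5, j = 4.
Check constraint 1: m + j = 8; constraint 2: m + k = 9. The remaining constraints are straightforward to verify.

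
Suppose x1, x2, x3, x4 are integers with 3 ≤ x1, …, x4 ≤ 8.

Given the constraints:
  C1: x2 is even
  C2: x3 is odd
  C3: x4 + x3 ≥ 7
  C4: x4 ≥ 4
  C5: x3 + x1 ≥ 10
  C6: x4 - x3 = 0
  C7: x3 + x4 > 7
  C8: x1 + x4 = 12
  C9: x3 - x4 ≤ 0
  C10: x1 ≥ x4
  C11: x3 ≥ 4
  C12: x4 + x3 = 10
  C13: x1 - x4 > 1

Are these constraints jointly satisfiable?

The assignment x1 = 7, x2 = 6, x3 = 5, x4 = 5 works:
  constraint 3 holds since x4 + x3 = 10.
  constraint 5 holds since x3 + x1 = 12.
The rest check out directly.

Satisfiable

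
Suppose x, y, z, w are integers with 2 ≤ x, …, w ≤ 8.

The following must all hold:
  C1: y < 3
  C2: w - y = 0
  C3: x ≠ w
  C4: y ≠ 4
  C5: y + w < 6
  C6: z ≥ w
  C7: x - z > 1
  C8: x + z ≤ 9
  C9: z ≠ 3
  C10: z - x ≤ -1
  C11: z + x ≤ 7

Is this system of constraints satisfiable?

One satisfying assignment is x = 4, y = 2, z = 2, w = 2.
For the less obvious constraints — constraint 2: w - y = 0; constraint 5: y + w = 4 — and the others hold by inspection.

Satisfiable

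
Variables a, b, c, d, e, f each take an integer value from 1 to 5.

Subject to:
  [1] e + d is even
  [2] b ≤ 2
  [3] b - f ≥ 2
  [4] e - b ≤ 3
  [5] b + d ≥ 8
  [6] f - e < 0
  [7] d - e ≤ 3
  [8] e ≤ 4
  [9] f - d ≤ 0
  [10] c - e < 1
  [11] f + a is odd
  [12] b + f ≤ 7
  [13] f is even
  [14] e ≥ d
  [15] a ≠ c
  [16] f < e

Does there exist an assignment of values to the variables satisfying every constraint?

From constraint 2: b ≤ 2. From constraints 8 and 14: d ≤ e ≤ 4. Hence b + d ≤ 6. But constraint 5 requires b + d ≥ 8, and 8 > 6. Contradiction.

Unsatisfiable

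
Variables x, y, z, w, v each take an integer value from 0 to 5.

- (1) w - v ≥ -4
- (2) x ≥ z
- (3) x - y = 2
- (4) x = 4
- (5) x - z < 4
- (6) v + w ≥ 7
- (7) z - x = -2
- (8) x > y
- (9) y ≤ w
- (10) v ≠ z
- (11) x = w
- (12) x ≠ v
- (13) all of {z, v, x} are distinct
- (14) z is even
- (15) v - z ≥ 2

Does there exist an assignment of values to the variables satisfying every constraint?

One satisfying assignment is x = 4, y = 2, z = 2, w = 4, v = 5.
For the less obvious constraints — constraint 1: w - v = -1; constraint 3: x - y = 2; constraint 5: x - z = 2 — and the others hold by inspection.

Satisfiable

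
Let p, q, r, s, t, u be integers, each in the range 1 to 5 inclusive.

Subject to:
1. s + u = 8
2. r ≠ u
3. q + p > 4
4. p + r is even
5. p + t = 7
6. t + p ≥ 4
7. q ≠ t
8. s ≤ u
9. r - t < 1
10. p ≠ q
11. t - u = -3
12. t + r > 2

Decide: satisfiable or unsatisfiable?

Satisfiable

The assignment p = 5, q = 1, r = 1, s = 3, t = 2, u = 5 works:
  constraint 1 holds since s + u = 8.
  constraint 3 holds since q + p = 6.
The rest check out directly.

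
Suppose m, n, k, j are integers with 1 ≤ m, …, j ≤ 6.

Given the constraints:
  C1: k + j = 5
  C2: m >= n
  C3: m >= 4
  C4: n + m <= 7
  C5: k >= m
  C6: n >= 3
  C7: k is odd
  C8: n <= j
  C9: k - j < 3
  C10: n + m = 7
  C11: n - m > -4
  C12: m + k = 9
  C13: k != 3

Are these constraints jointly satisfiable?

From constraints 3 and 5: k ≥ m ≥ 4. From constraints 6 and 8: j ≥ n ≥ 3. Hence k + j ≥ 7. But constraint 1 requires k + j = 5, and 5 < 7. Contradiction.

Unsatisfiable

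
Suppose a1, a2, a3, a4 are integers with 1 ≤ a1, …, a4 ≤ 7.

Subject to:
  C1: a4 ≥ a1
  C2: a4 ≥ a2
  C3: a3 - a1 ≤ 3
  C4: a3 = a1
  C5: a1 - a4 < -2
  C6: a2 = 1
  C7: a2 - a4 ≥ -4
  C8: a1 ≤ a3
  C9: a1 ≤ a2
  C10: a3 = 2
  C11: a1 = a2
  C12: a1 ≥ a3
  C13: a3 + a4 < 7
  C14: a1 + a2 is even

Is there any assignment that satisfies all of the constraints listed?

Constraint 10 fixes a3 = 2 and constraint 6 fixes a2 = 1. Constraints 4 and 11 give a3 = a1 = a2, so a3 = a2. But 2 ≠ 1 — contradiction.

Unsatisfiable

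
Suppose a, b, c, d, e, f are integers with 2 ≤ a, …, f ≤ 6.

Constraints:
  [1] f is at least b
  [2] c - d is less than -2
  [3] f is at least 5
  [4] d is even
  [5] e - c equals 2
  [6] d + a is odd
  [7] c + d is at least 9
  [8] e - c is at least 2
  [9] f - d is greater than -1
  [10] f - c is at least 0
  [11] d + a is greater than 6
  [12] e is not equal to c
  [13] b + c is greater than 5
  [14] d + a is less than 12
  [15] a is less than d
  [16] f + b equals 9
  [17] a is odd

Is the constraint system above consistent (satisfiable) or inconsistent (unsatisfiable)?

Satisfiable

Setting (a, b, c, d, e, f) = (3, 3, 3, 6, 5, 6) satisfies everything: constraint 2: c - d = -3; constraint 5: e - c = 2, and the others follow.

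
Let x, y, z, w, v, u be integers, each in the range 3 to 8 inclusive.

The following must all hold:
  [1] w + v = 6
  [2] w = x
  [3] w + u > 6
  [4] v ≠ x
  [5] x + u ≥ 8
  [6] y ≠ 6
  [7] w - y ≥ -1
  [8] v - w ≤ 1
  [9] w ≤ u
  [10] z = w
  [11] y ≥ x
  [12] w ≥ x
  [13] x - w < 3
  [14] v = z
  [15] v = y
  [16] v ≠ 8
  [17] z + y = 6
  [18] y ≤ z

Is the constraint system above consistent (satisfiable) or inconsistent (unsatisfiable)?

Unsatisfiable

From constraints 2, 10, and 14, v = z = w = x, so v = x. But constraint 4 says v ≠ x. Contradiction.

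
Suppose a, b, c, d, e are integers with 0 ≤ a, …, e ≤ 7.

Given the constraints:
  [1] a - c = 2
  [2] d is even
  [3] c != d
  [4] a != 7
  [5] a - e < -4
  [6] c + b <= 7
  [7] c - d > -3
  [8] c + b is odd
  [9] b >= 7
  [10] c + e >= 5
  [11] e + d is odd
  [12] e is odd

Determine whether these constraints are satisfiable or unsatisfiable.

Satisfiable

Try a = 2, b = 7, c = 0, d = 2, e = 7.
Check constraint 1: a - c = 2; constraint 5: a - e = -5. The remaining constraints are straightforward to verify.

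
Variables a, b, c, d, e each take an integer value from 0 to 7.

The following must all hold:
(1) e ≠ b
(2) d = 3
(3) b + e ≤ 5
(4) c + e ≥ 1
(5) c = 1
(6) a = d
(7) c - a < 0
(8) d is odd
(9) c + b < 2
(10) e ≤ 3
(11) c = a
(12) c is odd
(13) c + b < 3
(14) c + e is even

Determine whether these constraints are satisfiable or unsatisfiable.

Constraint 5 fixes c = 1 and constraint 2 fixes d = 3. Constraints 6 and 11 give c = a = d, so c = d. But 1 ≠ 3 — contradiction.

Unsatisfiable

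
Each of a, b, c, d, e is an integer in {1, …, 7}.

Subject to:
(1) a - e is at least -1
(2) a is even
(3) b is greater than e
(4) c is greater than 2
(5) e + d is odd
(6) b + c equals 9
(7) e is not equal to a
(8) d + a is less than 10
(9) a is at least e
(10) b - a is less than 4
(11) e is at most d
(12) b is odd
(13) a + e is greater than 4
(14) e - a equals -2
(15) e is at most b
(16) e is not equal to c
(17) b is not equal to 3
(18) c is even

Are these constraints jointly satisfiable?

Satisfiable

Try a = 4, b = 5, c = 4, d = 3, e = 2.
Check constraint 1: a - e = 2; constraint 6: b + c = 9; constraint 8: d + a = 7. The remaining constraints are straightforward to verify.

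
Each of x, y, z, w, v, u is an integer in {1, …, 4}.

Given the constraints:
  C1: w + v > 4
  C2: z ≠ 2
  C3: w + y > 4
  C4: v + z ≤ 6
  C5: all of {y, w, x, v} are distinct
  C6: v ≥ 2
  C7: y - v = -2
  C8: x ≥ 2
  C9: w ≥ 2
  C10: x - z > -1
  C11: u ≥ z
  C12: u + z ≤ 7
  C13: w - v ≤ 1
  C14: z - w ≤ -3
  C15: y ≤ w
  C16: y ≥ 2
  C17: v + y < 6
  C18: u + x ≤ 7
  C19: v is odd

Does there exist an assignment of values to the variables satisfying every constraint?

Constraints 6, 8, 9, and 16 confine each of y, w, x, v to the 3 values {2, …, 4} (the domain already gives each ≤ 4).
Constraint 5 requires all 4 of them to be distinct, but only 3 values are available — impossible by the pigeonhole principle.

Unsatisfiable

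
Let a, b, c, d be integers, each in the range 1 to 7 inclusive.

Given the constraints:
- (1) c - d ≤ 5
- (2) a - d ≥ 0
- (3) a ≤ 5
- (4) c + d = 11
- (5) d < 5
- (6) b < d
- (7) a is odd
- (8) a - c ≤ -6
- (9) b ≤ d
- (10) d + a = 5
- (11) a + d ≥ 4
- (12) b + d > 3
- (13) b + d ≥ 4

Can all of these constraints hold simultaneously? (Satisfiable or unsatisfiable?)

Constraints 1, 2, and 8 give a − d ≥ 0, d − c ≥ -5, c − a ≥ 6.
Adding all 3 inequalities: the left sides telescope to 0, and the right sides sum to 0 + (-5) + 6 = 1. So 0 ≥ 1, which is false.

Unsatisfiable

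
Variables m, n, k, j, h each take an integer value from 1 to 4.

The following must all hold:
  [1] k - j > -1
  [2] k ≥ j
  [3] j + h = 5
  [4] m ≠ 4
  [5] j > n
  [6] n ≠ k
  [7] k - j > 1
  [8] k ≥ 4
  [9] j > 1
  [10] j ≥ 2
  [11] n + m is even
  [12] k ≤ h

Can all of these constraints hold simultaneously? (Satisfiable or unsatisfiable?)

Unsatisfiable

From constraint 10: j ≥ 2. From constraints 8 and 12: h ≥ k ≥ 4. Hence j + h ≥ 6. But constraint 3 requires j + h = 5, and 5 < 6. Contradiction.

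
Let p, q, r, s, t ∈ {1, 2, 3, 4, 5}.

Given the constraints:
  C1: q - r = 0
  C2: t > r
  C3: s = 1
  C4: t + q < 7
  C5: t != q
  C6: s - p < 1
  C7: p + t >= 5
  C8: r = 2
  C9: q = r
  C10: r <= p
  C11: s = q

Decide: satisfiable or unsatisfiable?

Unsatisfiable

Constraint 3 fixes s = 1 and constraint 8 fixes r = 2. Constraints 9 and 11 give s = q = r, so s = r. But 1 ≠ 2 — contradiction.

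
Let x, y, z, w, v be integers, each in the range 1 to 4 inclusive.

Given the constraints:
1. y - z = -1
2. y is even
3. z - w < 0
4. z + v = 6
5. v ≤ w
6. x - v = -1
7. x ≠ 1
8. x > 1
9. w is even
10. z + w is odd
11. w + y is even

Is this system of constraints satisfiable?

Satisfiable

Take x = 2, y = 2, z = 3, w = 4, v = 3. Then constraint 1: y - z = -1; constraint 3: z - w = -1, and every other listed constraint is also met.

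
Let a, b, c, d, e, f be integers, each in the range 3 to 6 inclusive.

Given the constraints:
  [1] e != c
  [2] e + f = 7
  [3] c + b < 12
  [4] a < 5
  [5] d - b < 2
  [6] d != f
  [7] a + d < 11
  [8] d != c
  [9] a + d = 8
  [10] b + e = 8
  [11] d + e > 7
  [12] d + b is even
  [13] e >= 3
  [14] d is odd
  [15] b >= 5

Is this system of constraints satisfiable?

One satisfying assignment is a = 3, b = 5, c = 4, d = 5, e = 3, f = 4.
For the less obvious constraints — constraint 2: e + f = 7; constraint 3: c + b = 9; constraint 5: d - b = 0 — and the others hold by inspection.

Satisfiable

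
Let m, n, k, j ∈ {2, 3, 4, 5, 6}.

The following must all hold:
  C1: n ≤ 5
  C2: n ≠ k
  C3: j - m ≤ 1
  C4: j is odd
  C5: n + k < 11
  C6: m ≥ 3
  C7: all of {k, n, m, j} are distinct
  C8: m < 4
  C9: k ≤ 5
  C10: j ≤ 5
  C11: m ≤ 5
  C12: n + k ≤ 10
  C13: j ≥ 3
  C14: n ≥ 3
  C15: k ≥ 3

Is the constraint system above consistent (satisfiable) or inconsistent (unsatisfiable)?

Unsatisfiable

Constraints 1, 6, 9, 10, 11, 13, 14, and 15 confine each of k, n, m, j to the 3 values {3, …, 5}.
Constraint 7 requires all 4 of them to be distinct, but only 3 values are available — impossible by the pigeonhole principle.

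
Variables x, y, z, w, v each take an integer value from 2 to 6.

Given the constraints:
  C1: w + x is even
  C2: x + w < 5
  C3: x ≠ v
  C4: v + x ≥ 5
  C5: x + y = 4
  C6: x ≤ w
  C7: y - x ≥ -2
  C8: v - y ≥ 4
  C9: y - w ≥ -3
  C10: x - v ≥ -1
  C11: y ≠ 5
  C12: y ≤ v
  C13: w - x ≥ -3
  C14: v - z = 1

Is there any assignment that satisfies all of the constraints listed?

Constraints 7, 8, and 10 give y − x ≥ -2, x − v ≥ -1, v − y ≥ 4.
Adding all 3 inequalities: the left sides telescope to 0, and the right sides sum to (-2) + (-1) + 4 = 1. So 0 ≥ 1, which is false.

Unsatisfiable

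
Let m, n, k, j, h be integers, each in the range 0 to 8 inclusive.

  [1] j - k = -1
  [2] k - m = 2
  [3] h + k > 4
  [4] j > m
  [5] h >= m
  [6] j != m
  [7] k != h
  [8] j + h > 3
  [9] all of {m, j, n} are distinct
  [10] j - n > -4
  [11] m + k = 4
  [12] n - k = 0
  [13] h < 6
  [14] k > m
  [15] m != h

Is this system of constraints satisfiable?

Satisfiable

Take m = 1, n = 3, k = 3, j = 2, h = 4. Then constraint 1: j - k = -1; constraint 2: k - m = 2; constraint 3: h + k = 7, and every other listed constraint is also met.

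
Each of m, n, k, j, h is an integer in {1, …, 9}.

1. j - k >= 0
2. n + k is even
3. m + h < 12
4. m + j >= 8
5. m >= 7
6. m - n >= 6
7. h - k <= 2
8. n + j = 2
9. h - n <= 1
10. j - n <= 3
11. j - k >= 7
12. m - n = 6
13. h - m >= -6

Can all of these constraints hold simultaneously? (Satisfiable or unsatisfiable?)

Unsatisfiable

Constraints 6, 7, 10, 11, and 13 give n − j ≥ -3, j − k ≥ 7, k − h ≥ -2, h − m ≥ -6, m − n ≥ 6.
Adding all 5 inequalities: the left sides telescope to 0, and the right sides sum to (-3) + 7 + (-2) + (-6) + 6 = 2. So 0 ≥ 2, which is false.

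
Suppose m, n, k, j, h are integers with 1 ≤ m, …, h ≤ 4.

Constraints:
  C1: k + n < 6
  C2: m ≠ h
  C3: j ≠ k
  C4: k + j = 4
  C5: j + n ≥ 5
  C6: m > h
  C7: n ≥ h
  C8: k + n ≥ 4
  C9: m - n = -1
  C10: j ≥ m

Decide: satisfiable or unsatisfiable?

Satisfiable

The assignment m = 2, n = 3, k = 1, j = 3, h = 1 works:
  constraint 1 holds since k + n = 4.
  constraint 4 holds since k + j = 4.
The rest check out directly.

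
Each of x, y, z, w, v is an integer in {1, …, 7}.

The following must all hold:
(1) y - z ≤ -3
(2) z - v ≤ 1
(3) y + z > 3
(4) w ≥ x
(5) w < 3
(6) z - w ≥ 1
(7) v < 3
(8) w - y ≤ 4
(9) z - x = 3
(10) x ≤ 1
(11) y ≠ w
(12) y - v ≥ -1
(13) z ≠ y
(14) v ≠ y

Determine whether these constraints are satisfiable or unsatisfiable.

Constraints 1, 2, and 12 give z − y ≥ 3, y − v ≥ -1, v − z ≥ -1.
Adding all 3 inequalities: the left sides telescope to 0, and the right sides sum to 3 + (-1) + (-1) = 1. So 0 ≥ 1, which is false.

Unsatisfiable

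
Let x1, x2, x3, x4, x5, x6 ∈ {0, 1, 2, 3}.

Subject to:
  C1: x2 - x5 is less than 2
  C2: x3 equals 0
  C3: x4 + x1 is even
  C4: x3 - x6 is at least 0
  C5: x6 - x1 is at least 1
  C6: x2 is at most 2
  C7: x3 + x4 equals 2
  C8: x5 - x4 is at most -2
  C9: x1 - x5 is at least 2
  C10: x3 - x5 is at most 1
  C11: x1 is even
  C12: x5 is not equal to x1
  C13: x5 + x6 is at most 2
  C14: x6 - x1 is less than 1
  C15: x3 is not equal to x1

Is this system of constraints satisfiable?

Unsatisfiable

Constraints 4, 5, 9, and 10 give x3 − x6 ≥ 0, x6 − x1 ≥ 1, x1 − x5 ≥ 2, x5 − x3 ≥ -1.
Adding all 4 inequalities: the left sides telescope to 0, and the right sides sum to 0 + 1 + 2 + (-1) = 2. So 0 ≥ 2, which is false.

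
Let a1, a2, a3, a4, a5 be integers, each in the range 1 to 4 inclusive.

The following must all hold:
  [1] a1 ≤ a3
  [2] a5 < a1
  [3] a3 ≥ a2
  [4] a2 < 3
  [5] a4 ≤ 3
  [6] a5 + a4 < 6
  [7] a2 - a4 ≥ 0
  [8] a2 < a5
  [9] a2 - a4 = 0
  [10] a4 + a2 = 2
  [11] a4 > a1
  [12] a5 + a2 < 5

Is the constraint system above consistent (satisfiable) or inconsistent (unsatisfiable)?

Unsatisfiable

Constraints 2, 7, 8, and 11 give a4 ≤ a2, a2 < a5, a5 < a1, a1 < a4. Chaining: a4 ≤ a2 < a5 < a1 < a4, which forces a4 < a4 — impossible.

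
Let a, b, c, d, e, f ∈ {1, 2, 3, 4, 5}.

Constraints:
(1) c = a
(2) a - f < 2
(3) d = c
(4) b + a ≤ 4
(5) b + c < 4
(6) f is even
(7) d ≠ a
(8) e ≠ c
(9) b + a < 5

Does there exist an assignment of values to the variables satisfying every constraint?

From constraints 1 and 3, d = c = a, so d = a. But constraint 7 says d ≠ a. Contradiction.

Unsatisfiable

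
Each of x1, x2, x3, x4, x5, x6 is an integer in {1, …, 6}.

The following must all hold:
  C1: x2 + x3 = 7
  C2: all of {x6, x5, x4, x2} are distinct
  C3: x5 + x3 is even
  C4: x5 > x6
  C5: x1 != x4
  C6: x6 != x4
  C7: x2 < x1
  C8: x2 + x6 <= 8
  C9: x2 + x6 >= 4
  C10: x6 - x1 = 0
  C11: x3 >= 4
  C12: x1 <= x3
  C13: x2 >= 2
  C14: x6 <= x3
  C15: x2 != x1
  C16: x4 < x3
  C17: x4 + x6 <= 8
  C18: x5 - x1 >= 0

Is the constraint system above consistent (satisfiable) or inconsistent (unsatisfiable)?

Satisfiable

Setting (x1, x2, x3, x4, x5, x6) = (4, 3, 4, 1, 6, 4) satisfies everything: constraint 1: x2 + x3 = 7; constraint 8: x2 + x6 = 7, and the others follow.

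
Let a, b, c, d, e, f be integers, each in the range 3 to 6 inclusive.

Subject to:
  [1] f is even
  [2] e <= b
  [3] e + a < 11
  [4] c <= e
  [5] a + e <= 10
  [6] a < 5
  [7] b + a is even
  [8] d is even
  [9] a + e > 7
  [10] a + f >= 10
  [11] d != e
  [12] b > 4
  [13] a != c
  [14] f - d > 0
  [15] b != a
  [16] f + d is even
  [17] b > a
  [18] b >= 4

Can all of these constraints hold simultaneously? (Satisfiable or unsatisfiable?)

Take a = 4, b = 6, c = 3, d = 4, e = 6, f = 6. Then constraint 3: e + a = 10; constraint 5: a + e = 10; constraint 9: a + e = 10, and every other listed constraint is also met.

Satisfiable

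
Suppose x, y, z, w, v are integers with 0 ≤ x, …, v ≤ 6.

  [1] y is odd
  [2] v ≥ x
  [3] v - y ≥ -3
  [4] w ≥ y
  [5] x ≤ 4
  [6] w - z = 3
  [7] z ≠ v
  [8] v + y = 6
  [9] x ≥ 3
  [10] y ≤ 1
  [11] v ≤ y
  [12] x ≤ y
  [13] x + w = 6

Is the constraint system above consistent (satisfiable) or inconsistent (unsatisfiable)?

Unsatisfiable

From constraints 2 and 9: v ≥ x and x ≥ 3, so v ≥ 3. From constraints 10 and 11: v ≤ y and y ≤ 1, so v ≤ 1. But 1 < 3, so no value of v works.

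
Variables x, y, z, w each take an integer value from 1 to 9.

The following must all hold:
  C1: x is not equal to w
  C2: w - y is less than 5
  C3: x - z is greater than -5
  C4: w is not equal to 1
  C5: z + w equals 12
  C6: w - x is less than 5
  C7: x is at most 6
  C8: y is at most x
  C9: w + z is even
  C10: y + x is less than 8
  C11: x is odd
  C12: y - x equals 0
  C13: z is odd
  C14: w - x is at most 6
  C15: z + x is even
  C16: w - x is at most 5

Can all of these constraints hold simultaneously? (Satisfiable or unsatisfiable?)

Satisfiable

Setting (x, y, z, w) = (3, 3, 5, 7) satisfies everything: constraint 2: w - y = 4; constraint 3: x - z = -2, and the others follow.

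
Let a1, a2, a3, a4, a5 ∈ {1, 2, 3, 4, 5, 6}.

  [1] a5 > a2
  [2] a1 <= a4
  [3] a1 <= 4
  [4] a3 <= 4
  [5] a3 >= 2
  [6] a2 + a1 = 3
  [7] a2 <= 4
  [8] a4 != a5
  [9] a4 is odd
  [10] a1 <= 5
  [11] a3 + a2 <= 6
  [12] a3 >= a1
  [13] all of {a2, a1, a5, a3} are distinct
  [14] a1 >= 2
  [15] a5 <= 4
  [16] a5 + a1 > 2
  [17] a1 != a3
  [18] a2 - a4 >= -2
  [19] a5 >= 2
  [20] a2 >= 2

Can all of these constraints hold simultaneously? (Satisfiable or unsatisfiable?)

Constraints 3, 4, 5, 7, 14, 15, 19, and 20 confine each of a2, a1, a5, a3 to the 3 values {2, …, 4}.
Constraint 13 requires all 4 of them to be distinct, but only 3 values are available — impossible by the pigeonhole principle.

Unsatisfiable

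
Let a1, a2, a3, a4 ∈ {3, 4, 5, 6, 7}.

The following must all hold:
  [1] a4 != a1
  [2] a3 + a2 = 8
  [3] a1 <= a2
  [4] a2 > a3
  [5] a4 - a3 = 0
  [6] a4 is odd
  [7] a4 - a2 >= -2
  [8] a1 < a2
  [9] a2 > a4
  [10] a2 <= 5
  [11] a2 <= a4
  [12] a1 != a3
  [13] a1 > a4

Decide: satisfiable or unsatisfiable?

Unsatisfiable

Constraints 8, 11, and 13 give a2 ≤ a4, a4 < a1, a1 < a2. Chaining: a2 ≤ a4 < a1 < a2, which forces a2 < a2 — impossible.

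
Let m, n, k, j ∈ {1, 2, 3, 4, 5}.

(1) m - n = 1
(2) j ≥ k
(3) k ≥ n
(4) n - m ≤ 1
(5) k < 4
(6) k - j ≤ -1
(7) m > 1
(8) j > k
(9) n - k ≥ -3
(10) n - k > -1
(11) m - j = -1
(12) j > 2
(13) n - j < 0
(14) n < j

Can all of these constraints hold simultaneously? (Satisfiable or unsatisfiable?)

One satisfying assignment is m = 2, n = 1, k = 1, j = 3.
For the less obvious constraints — constraint 1: m - n = 1; constraint 4: n - m = -1; constraint 6: k - j = -2 — and the others hold by inspection.

Satisfiable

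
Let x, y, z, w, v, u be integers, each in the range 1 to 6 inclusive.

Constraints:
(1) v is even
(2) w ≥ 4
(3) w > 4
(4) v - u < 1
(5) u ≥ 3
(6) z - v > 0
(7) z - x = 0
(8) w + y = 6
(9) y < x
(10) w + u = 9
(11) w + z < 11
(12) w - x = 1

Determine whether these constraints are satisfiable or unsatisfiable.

One satisfying assignment is x = 4, y = 1, z = 4, w = 5, v = 2, u = 4.
For the less obvious constraints — constraint 4: v - u = -2; constraint 6: z - v = 2 — and the others hold by inspection.

Satisfiable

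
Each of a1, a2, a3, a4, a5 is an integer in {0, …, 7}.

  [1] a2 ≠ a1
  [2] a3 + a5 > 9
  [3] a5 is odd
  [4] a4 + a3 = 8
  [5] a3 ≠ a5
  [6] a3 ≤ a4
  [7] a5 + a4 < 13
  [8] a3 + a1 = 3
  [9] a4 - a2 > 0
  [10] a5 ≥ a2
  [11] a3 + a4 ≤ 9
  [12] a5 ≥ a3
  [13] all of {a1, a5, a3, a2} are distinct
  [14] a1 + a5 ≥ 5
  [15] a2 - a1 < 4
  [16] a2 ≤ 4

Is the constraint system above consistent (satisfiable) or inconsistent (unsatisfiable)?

Take a1 = 0, a2 = 2, a3 = 3, a4 = 5, a5 = 7. Then constraint 2: a3 + a5 = 10; constraint 4: a4 + a3 = 8; constraint 7: a5 + a4 = 12, and every other listed constraint is also met.

Satisfiable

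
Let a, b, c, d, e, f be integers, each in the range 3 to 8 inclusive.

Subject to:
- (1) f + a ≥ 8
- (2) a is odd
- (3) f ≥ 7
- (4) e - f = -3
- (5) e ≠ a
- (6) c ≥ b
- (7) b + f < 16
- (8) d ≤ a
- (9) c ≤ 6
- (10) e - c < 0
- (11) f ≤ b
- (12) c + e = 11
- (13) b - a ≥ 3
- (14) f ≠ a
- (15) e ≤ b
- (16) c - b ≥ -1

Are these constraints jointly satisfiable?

From constraints 3 and 11: b ≥ f and f ≥ 7, so b ≥ 7. From constraints 6 and 9: b ≤ c and c ≤ 6, so b ≤ 6. But 6 < 7, so no value of b works.

Unsatisfiable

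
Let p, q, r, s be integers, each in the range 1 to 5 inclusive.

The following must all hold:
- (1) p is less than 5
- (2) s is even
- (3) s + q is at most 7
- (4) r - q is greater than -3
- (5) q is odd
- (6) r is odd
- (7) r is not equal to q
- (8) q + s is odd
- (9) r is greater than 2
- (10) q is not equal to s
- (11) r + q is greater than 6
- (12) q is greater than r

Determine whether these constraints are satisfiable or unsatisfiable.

Take p = 4, q = 5, r = 3, s = 2. Then constraint 3: s + q = 7; constraint 4: r - q = -2; constraint 11: r + q = 8, and every other listed constraint is also met.

Satisfiable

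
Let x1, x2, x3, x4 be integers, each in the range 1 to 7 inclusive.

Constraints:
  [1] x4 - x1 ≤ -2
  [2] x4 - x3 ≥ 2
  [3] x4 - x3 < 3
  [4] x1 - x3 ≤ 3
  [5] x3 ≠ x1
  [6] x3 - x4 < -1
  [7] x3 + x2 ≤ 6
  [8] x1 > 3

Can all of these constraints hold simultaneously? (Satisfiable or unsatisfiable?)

Unsatisfiable

Constraints 1, 2, and 4 give x1 − x4 ≥ 2, x4 − x3 ≥ 2, x3 − x1 ≥ -3.
Adding all 3 inequalities: the left sides telescope to 0, and the right sides sum to 2 + 2 + (-3) = 1. So 0 ≥ 1, which is false.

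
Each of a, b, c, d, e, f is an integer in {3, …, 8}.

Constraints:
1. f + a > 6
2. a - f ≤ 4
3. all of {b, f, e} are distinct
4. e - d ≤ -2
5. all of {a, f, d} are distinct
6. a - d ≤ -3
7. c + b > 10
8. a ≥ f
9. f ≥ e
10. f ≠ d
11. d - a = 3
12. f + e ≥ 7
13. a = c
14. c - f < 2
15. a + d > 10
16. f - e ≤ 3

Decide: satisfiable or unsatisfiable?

Satisfiable

The assignment a = 5, b = 8, c = 5, d = 8, e = 3, f = 4 works:
  constraint 1 holds since f + a = 9.
  constraint 2 holds since a - f = 1.
The rest check out directly.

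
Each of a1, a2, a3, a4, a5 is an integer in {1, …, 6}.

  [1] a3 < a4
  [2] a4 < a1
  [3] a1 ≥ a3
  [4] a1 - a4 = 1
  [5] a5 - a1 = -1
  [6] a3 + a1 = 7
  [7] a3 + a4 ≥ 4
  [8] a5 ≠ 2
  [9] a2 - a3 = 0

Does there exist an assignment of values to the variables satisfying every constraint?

Satisfiable

Setting (a1, a2, a3, a4, a5) = (5, 2, 2, 4, 4) satisfies everything: constraint 4: a1 - a4 = 1; constraint 5: a5 - a1 = -1, and the others follow.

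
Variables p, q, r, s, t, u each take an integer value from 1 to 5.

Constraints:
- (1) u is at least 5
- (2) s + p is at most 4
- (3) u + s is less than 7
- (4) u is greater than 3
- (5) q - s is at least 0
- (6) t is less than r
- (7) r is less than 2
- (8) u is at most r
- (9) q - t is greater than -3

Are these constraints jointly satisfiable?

Unsatisfiable

From constraints 1 and 8: r ≥ u and u ≥ 5, so r ≥ 5. From constraint 7: r ≤ 1. But 1 < 5, so no value of r works.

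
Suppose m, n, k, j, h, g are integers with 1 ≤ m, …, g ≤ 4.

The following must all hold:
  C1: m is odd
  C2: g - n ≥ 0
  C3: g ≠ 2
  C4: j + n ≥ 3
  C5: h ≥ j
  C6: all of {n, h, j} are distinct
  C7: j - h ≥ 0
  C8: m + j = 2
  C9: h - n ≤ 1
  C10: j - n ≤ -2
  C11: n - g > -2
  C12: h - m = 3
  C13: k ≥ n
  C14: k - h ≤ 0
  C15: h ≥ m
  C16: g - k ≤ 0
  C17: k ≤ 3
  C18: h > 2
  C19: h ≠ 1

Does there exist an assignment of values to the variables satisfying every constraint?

Constraints 2, 7, 10, 14, and 16 give n − j ≥ 2, j − h ≥ 0, h − k ≥ 0, k − g ≥ 0, g − n ≥ 0.
Adding all 5 inequalities: the left sides telescope to 0, and the right sides sum to 2 + 0 + 0 + 0 + 0 = 2. So 0 ≥ 2, which is false.

Unsatisfiable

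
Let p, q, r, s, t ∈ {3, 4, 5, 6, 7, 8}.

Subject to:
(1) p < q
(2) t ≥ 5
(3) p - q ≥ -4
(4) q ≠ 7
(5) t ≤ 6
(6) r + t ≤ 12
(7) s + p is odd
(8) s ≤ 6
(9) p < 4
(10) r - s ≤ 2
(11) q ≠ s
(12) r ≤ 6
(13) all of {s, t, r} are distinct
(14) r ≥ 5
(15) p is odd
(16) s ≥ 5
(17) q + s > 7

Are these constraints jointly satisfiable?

Unsatisfiable

Constraints 2, 5, 8, 12, 14, and 16 confine each of s, t, r to the 2 values {5, 6}.
Constraint 13 requires all 3 of them to be distinct, but only 2 values are available — impossible by the pigeonhole principle.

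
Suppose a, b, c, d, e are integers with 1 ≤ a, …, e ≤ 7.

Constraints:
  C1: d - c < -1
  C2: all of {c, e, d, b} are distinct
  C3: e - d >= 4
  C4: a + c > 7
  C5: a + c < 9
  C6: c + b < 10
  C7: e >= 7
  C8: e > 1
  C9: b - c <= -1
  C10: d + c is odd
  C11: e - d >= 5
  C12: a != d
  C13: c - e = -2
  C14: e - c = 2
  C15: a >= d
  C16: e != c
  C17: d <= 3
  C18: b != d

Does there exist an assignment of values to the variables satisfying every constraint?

Satisfiable

Try a = 3, b = 3, c = 5, d = 2, e = 7.
Check constraint 1: d - c = -3; constraint 3: e - d = 5. The remaining constraints are straightforward to verify.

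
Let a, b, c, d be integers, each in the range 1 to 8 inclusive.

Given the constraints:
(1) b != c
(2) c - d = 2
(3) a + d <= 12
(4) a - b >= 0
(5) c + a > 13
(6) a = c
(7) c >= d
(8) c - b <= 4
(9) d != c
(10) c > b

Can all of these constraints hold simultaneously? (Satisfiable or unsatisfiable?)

Satisfiable

The assignment a = 7, b = 6, c = 7, d = 5 works:
  constraint 2 holds since c - d = 2.
  constraint 3 holds since a + d = 12.
  constraint 4 holds since a - b = 1.
The rest check out directly.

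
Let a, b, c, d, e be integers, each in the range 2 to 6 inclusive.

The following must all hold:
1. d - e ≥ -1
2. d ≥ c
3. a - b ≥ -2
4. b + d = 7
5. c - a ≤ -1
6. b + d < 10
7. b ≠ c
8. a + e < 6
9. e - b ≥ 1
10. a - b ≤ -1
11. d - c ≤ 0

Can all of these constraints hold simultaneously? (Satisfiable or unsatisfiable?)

Unsatisfiable

Constraints 1, 5, 9, 10, and 11 give b − a ≥ 1, a − c ≥ 1, c − d ≥ 0, d − e ≥ -1, e − b ≥ 1.
Adding all 5 inequalities: the left sides telescope to 0, and the right sides sum to 1 + 1 + 0 + (-1) + 1 = 2. So 0 ≥ 2, which is false.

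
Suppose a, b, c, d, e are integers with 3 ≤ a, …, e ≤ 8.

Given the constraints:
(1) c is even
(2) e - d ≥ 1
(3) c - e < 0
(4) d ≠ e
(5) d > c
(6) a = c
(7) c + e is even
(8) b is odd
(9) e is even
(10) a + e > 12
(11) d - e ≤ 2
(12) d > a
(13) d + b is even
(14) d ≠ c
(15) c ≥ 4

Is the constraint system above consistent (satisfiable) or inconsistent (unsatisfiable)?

Satisfiable

The assignment a = 6, b = 7, c = 6, d = 7, e = 8 works:
  constraint 2 holds since e - d = 1.
  constraint 3 holds since c - e = -2.
The rest check out directly.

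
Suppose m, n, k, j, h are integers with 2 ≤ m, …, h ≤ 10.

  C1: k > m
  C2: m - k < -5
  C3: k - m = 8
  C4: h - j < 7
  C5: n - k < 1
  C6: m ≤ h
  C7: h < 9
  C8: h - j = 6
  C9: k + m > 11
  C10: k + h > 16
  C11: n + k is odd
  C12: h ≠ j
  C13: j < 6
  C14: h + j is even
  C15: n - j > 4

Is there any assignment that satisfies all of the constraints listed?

Satisfiable

Take m = 2, n = 9, k = 10, j = 2, h = 8. Then constraint 2: m - k = -8; constraint 3: k - m = 8, and every other listed constraint is also met.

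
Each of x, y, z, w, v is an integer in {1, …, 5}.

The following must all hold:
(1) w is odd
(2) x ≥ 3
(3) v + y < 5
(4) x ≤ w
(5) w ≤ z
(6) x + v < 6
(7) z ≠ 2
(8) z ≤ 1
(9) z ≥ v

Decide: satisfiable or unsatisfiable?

Unsatisfiable

From constraints 2 and 4: w ≥ x and x ≥ 3, so w ≥ 3. From constraints 5 and 8: w ≤ z and z ≤ 1, so w ≤ 1. But 1 < 3, so no value of w works.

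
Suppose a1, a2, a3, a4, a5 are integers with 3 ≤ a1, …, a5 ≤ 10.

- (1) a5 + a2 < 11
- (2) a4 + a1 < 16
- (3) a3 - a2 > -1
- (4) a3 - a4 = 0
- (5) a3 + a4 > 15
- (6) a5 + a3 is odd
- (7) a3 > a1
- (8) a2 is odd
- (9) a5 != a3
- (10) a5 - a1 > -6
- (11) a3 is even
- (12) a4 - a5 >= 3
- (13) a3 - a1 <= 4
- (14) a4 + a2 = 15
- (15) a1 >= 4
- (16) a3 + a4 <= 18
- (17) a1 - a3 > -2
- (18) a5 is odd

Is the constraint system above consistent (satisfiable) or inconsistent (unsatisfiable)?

Satisfiable

Take a1 = 7, a2 = 7, a3 = 8, a4 = 8, a5 = 3. Then constraint 1: a5 + a2 = 10; constraint 2: a4 + a1 = 15; constraint 3: a3 - a2 = 1, and every other listed constraint is also met.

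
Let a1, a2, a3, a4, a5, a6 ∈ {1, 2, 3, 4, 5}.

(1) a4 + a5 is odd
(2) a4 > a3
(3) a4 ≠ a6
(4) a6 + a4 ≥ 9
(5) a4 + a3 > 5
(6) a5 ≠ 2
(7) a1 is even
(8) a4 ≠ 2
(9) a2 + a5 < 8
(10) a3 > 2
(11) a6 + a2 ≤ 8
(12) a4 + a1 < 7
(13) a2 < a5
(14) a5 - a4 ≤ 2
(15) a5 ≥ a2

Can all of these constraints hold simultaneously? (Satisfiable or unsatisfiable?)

Satisfiable

One satisfying assignment is a1 = 2, a2 = 1, a3 = 3, a4 = 4, a5 = 5, a6 = 5.
For the less obvious constraints — constraint 4: a6 + a4 = 9; constraint 5: a4 + a3 = 7; constraint 9: a2 + a5 = 6 — and the others hold by inspection.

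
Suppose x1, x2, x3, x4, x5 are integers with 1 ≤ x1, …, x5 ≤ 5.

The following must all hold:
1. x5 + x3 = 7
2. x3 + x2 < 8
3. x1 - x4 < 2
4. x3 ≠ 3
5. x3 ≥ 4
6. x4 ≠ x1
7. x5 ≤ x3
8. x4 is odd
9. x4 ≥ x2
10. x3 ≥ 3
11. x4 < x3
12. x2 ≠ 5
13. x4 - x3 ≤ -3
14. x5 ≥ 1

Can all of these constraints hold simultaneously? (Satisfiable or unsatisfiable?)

Try x1 = 2, x2 = 1, x3 = 5, x4 = 1, x5 = 2.
Check constraint 1: x5 + x3 = 7; constraint 2: x3 + x2 = 6; constraint 3: x1 - x4 = 1. The remaining constraints are straightforward to verify.

Satisfiable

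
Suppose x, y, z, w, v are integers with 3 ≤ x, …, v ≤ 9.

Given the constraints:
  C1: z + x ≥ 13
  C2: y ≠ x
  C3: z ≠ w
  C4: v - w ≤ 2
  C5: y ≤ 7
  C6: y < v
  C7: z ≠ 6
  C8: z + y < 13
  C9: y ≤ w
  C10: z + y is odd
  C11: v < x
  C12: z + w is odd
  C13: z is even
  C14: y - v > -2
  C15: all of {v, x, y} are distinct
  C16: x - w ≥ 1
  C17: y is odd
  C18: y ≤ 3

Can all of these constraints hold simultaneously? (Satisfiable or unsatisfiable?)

Setting (x, y, z, w, v) = (7, 3, 8, 5, 4) satisfies everything: constraint 1: z + x = 15; constraint 4: v - w = -1, and the others follow.

Satisfiable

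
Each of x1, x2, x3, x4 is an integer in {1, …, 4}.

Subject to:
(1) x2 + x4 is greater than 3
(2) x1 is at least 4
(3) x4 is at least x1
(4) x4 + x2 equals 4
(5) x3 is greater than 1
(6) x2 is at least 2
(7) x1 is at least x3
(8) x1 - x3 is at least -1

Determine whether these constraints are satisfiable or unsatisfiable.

Unsatisfiable

From constraints 2 and 3: x4 ≥ x1 ≥ 4. From constraint 6: x2 ≥ 2. Hence x4 + x2 ≥ 6. But constraint 4 requires x4 + x2 = 4, and 4 < 6. Contradiction.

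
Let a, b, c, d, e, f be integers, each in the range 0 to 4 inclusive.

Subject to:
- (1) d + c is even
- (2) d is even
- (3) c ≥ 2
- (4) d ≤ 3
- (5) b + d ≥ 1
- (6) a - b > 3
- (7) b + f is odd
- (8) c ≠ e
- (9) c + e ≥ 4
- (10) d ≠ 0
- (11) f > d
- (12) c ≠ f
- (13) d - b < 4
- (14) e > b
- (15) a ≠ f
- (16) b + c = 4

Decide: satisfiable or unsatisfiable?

The assignment a = 4, b = 0, c = 4, d = 2, e = 1, f = 3 works:
  constraint 5 holds since b + d = 2.
  constraint 6 holds since a - b = 4.
The rest check out directly.

Satisfiable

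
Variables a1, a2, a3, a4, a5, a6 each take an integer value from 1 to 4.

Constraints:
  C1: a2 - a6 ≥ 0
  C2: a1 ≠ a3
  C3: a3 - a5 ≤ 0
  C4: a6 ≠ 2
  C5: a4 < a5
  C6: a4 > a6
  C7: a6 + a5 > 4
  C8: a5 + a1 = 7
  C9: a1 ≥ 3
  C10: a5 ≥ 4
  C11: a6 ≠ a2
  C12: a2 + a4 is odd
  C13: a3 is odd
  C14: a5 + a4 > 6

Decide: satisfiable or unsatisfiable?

Satisfiable

Try a1 = 3, a2 = 2, a3 = 1, a4 = 3, a5 = 4, a6 = 1.
Check constraint 1: a2 - a6 = 1; constraint 3: a3 - a5 = -3; constraint 7: a6 + a5 = 5. The remaining constraints are straightforward to verify.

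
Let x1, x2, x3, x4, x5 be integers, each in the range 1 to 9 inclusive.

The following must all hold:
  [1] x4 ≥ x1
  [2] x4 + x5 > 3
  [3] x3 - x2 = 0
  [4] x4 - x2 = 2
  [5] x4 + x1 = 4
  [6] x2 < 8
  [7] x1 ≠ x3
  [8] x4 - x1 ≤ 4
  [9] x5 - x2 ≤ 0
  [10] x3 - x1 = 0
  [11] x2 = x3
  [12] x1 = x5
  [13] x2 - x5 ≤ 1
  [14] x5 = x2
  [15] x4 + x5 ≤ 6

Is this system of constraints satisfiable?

Unsatisfiable

From constraints 11, 12, and 14, x1 = x5 = x2 = x3, so x1 = x3. But constraint 7 says x1 ≠ x3. Contradiction.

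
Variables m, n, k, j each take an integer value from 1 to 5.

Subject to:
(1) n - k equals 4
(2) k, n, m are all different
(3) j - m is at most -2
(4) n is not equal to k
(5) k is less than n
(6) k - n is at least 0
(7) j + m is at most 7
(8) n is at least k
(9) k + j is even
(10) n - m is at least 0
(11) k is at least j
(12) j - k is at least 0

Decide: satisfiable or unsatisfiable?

Unsatisfiable

Constraints 3, 6, 10, and 12 give k − n ≥ 0, n − m ≥ 0, m − j ≥ 2, j − k ≥ 0.
Adding all 4 inequalities: the left sides telescope to 0, and the right sides sum to 0 + 0 + 2 + 0 = 2. So 0 ≥ 2, which is false.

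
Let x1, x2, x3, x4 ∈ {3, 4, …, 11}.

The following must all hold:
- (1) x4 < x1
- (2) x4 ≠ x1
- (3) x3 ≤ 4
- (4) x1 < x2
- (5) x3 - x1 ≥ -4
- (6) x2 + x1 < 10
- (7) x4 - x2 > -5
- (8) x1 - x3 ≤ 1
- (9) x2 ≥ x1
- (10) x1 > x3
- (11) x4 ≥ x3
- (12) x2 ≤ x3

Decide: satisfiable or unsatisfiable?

Unsatisfiable

Constraints 1, 4, 11, and 12 give x1 < x2, x2 ≤ x3, x3 ≤ x4, x4 < x1. Chaining: x1 < x2 ≤ x3 ≤ x4 < x1, which forces x1 < x1 — impossible.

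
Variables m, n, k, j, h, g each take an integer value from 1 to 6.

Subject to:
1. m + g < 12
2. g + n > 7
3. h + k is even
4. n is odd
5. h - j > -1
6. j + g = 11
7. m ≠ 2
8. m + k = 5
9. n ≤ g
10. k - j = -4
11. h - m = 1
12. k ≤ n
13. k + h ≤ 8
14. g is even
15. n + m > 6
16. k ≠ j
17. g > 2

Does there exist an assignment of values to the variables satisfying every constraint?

Try m = 4, n = 3, k = 1, j = 5, h = 5, g = 6.
Check constraint 1: m + g = 10; constraint 2: g + n = 9; constraint 5: h - j = 0. The remaining constraints are straightforward to verify.

Satisfiable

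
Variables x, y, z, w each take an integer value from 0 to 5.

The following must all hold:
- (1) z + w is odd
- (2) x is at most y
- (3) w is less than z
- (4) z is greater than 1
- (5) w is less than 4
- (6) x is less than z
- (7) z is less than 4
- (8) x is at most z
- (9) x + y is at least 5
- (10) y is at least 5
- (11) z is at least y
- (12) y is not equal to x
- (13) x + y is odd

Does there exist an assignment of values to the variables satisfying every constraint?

Unsatisfiable

From constraints 10 and 11: z ≥ y and y ≥ 5, so z ≥ 5. From constraint 7: z ≤ 3. But 3 < 5, so no value of z works.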